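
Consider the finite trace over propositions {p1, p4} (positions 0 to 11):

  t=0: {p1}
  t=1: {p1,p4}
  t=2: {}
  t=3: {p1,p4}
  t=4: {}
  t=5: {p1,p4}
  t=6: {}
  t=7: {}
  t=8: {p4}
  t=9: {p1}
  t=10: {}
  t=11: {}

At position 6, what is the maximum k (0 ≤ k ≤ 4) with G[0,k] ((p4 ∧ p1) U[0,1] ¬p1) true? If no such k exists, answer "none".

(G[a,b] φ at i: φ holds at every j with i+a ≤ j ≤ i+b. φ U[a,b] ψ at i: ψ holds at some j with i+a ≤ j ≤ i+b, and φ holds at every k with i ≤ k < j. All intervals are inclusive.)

((p4 ∧ p1) U[0,1] ¬p1) must hold from j=6 onward; find where it first fails.
  j=6: holds
  j=7: holds
  j=8: holds
  j=9: fails
Holds on [6,8], so largest k = 2.

2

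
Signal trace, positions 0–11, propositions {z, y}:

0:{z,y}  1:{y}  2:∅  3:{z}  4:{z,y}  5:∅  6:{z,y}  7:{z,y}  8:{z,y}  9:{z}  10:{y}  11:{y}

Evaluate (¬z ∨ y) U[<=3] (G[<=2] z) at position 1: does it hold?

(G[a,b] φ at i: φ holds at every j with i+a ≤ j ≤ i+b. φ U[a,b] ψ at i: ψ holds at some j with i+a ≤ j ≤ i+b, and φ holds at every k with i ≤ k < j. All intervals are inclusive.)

No

Need some j in [1,4] with G[<=2] z, and (¬z ∨ y) at every k in [1,j-1].
  j=1: G[<=2] z — fails at 1.
  j=2: G[<=2] z — fails at 2.
  j=3: G[<=2] z — fails at 5.
  j=4: G[<=2] z — fails at 5.
No j in the window works → until fails.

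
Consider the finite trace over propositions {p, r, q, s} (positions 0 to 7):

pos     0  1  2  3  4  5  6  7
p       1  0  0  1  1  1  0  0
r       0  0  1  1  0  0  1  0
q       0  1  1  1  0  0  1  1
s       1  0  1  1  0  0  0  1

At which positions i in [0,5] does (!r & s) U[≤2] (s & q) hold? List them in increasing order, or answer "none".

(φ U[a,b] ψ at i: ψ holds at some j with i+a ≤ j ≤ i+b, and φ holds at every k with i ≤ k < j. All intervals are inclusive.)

2, 3

Evaluate at each i in [0,5]:
  i=0: ✗ (lhs fails at k=1 before rhs at j=2)
  i=1: ✗ (lhs fails at k=1 before rhs at j=2)
  i=2: ✓ (rhs at j=2)
  i=3: ✓ (rhs at j=3)
  i=4: ✗ (no rhs in [4,6])
  i=5: ✗ (lhs fails at k=5 before rhs at j=7)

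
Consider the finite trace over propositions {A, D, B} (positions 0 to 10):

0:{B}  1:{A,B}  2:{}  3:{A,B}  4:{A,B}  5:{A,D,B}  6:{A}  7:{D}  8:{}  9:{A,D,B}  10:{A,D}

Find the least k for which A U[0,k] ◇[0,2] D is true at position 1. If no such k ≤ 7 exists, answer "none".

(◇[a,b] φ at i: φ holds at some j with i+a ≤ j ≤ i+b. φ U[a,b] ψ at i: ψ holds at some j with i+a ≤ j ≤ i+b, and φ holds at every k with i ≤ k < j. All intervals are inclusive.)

none

Need earliest j ≥ 1 with ◇[0,2] D, and A at every k in [1,j-1].
  j=1: rhs fails.
  j=2: rhs fails.
  j=3: rhs holds but lhs fails at k=2.
  j=4: rhs holds but lhs fails at k=2.
  j=5: rhs holds but lhs fails at k=2.
  j=6: rhs holds but lhs fails at k=2.
  j=7: rhs holds but lhs fails at k=2.
  j=8: rhs holds but lhs fails at k=2.
No witness within the range → none.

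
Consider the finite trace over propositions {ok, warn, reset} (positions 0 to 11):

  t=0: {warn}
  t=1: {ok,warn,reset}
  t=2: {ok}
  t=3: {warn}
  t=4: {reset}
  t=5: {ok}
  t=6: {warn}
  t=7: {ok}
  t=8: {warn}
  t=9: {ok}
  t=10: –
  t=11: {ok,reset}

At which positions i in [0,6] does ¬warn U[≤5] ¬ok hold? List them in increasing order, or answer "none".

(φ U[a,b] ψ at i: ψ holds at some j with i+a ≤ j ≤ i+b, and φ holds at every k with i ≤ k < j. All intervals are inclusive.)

0, 2, 3, 4, 5, 6

Evaluate at each i in [0,6]:
  i=0: ✓ (rhs at j=0)
  i=1: ✗ (lhs fails at k=1 before rhs at j=3)
  i=2: ✓ (rhs at j=3; lhs holds on [2,2])
  i=3: ✓ (rhs at j=3)
  i=4: ✓ (rhs at j=4)
  i=5: ✓ (rhs at j=6; lhs holds on [5,5])
  i=6: ✓ (rhs at j=6)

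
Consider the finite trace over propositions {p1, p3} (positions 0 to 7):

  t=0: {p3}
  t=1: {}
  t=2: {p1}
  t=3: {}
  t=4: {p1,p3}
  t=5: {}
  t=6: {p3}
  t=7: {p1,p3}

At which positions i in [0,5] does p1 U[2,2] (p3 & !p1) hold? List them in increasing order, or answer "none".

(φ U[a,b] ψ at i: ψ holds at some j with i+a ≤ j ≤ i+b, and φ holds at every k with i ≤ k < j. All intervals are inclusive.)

none

Evaluate at each i in [0,5]:
  i=0: ✗ (no rhs in [2,2])
  i=1: ✗ (no rhs in [3,3])
  i=2: ✗ (no rhs in [4,4])
  i=3: ✗ (no rhs in [5,5])
  i=4: ✗ (lhs fails at k=5 before rhs at j=6)
  i=5: ✗ (no rhs in [7,7])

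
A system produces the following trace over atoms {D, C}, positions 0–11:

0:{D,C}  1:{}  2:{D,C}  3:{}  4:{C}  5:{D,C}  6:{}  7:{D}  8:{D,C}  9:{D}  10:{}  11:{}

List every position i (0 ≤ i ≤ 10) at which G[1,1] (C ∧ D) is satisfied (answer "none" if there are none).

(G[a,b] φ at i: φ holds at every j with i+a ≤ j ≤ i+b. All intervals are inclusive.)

1, 4, 7

Evaluate at each i in [0,10]:
  i=0: ✗ (fails at j=1)
  i=1: ✓ (all of [2,2])
  i=2: ✗ (fails at j=3)
  i=3: ✗ (fails at j=4)
  i=4: ✓ (all of [5,5])
  i=5: ✗ (fails at j=6)
  i=6: ✗ (fails at j=7)
  i=7: ✓ (all of [8,8])
  i=8: ✗ (fails at j=9)
  i=9: ✗ (fails at j=10)
  i=10: ✗ (fails at j=11)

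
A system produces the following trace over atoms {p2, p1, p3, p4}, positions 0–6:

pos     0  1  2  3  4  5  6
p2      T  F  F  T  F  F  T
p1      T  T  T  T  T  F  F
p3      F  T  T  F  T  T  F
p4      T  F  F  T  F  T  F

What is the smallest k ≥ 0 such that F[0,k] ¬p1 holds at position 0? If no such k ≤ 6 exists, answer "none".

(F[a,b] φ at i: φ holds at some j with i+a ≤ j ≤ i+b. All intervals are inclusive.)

5

Scan j = 0,1,… for ¬p1:
  j=0: fails
  j=1: fails
  j=2: fails
  j=3: fails
  j=4: fails
  j=5: holds
First hit at j=5, so smallest k = 5-0 = 5.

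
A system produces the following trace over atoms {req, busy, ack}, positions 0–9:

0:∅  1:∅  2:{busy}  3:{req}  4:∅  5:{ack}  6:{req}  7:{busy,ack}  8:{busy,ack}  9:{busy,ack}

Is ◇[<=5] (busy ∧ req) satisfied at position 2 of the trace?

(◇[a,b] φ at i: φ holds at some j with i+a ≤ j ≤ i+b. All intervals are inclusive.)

Does not hold

Check (busy ∧ req) at each j in [2,7]:
  j=2: false
  j=3: false
  j=4: false
  j=5: false
  j=6: false
  j=7: false
No position in the window satisfies it → formula fails.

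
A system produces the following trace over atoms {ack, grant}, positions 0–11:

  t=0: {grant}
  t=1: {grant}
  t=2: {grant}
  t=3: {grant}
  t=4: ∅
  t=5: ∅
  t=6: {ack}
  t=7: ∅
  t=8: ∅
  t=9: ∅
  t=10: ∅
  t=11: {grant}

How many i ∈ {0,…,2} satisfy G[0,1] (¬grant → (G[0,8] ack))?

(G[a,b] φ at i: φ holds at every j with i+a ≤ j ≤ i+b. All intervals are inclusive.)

3

Evaluate at each i in [0,2]:
  i=0: ✓ (all of [0,1])
  i=1: ✓ (all of [1,2])
  i=2: ✓ (all of [2,3])
Positions where it holds: {0, 1, 2} → 3.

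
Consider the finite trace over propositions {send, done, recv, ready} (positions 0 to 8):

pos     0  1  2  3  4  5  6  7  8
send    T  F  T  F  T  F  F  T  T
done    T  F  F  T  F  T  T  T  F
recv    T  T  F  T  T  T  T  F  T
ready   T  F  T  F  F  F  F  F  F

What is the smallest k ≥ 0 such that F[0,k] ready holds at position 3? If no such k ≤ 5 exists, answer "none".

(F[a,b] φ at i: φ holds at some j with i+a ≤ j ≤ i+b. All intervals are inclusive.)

none

Scan j = 3,4,… for ready:
  j=3: fails
  j=4: fails
  j=5: fails
  j=6: fails
  j=7: fails
  j=8: fails
No j in [3,8] satisfies it → none.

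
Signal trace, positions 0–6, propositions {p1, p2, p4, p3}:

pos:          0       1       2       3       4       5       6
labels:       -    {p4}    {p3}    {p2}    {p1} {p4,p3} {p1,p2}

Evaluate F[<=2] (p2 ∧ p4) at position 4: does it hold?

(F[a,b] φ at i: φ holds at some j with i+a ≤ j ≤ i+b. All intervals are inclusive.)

No

Check (p2 ∧ p4) at each j in [4,6]:
  j=4: false
  j=5: false
  j=6: false
No position in the window satisfies it → formula fails.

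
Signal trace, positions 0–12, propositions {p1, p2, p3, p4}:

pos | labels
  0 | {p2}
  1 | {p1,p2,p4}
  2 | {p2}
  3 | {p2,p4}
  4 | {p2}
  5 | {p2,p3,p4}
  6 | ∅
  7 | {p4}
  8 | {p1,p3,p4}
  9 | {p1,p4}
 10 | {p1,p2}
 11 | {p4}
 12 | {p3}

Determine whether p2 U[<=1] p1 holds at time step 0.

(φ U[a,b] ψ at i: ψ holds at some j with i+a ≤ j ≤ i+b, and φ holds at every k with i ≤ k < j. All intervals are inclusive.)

Need some j in [0,1] with p1, and p2 at every k in [0,j-1].
  j=0: p1 false.
  j=1: p1 holds; p2 holds at every k in [0,0] → satisfied.

Holds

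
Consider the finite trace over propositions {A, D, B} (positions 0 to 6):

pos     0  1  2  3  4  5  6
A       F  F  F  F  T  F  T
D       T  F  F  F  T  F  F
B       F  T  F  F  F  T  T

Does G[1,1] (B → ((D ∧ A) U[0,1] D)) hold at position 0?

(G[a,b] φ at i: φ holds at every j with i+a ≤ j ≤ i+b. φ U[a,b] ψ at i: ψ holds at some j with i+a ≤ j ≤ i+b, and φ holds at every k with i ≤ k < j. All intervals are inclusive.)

False

Check (B → ((D ∧ A) U[0,1] D)) at every j in [1,1]:
  j=1: antecedent true; consequent fails → ✗
Fails at j=1 → formula fails.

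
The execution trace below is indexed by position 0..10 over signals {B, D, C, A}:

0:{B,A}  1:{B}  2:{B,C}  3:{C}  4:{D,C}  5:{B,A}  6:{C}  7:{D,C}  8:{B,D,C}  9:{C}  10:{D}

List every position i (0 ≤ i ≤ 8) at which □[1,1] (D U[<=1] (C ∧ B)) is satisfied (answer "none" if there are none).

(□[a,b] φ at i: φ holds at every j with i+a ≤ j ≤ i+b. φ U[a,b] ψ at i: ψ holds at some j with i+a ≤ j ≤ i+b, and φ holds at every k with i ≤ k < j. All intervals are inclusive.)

1, 6, 7

Evaluate at each i in [0,8]:
  i=0: ✗ (fails at j=1)
  i=1: ✓ (all of [2,2])
  i=2: ✗ (fails at j=3)
  i=3: ✗ (fails at j=4)
  i=4: ✗ (fails at j=5)
  i=5: ✗ (fails at j=6)
  i=6: ✓ (all of [7,7])
  i=7: ✓ (all of [8,8])
  i=8: ✗ (fails at j=9)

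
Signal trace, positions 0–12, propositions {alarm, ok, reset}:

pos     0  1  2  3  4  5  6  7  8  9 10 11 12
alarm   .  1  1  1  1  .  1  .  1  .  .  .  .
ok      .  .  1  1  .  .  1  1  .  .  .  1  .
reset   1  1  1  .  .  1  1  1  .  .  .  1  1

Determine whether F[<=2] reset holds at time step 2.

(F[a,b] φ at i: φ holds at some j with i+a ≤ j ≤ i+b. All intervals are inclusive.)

Check reset at each j in [2,4]:
  j=2: true
  j=3: false
  j=4: false
Found at j=2 → formula holds.

Holds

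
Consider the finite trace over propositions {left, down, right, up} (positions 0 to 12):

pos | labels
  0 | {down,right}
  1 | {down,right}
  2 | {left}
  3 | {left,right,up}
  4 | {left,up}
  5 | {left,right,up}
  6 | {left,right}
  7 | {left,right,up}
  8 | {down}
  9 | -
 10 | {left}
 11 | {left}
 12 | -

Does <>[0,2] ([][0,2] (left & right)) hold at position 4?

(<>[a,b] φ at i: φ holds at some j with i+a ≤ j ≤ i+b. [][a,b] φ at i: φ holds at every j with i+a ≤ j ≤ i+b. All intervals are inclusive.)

Check [][0,2] (left & right) at each j in [4,6]:
  j=4: fails at 4
  j=5: holds on [5,7]
  j=6: fails at 8
Found at j=5 → formula holds.

Yes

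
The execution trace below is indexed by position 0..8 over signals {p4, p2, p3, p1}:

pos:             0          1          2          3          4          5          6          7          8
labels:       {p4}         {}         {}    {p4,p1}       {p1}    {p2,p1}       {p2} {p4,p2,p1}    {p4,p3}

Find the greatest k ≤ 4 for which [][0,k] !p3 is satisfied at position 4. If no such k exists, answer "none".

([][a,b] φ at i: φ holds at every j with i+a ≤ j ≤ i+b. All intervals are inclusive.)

!p3 must hold from j=4 onward; find where it first fails.
  j=4: holds
  j=5: holds
  j=6: holds
  j=7: holds
  j=8: fails
Holds on [4,7], so largest k = 3.

3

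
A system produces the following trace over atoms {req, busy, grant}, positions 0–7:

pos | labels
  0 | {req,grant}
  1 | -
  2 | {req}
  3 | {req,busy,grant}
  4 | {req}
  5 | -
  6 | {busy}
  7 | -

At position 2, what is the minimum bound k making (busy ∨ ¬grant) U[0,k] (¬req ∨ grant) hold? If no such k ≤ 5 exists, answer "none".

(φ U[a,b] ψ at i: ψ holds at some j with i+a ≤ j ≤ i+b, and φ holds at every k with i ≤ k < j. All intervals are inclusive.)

1

Need earliest j ≥ 2 with (¬req ∨ grant), and (busy ∨ ¬grant) at every k in [2,j-1].
  j=2: rhs fails.
  j=3: rhs holds; lhs holds on [2,2]. k = 1.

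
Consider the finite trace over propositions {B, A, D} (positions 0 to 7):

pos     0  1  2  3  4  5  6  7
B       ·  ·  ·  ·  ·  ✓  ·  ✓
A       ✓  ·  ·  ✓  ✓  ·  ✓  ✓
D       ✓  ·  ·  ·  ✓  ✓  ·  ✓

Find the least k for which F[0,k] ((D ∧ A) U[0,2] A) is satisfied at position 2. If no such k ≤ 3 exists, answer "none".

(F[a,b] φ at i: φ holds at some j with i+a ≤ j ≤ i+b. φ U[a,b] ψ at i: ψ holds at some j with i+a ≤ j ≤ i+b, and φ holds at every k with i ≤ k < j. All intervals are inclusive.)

1

Scan j = 2,3,… for ((D ∧ A) U[0,2] A):
  j=2: fails
  j=3: holds
First hit at j=3, so smallest k = 3-2 = 1.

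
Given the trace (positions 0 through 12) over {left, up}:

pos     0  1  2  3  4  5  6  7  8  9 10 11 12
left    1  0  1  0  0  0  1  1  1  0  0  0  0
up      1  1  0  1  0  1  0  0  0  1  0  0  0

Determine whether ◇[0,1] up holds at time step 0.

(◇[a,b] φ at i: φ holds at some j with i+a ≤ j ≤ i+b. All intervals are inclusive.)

Yes

Check up at each j in [0,1]:
  j=0: true
  j=1: true
Found at j=0 → formula holds.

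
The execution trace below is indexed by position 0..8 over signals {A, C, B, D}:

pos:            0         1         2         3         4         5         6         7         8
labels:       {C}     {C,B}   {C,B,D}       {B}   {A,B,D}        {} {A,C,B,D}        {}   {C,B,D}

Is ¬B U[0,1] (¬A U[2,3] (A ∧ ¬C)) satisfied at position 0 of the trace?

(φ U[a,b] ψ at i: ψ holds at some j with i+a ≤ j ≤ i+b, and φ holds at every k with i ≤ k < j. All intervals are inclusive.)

Holds

Need some j in [0,1] with (¬A U[2,3] (A ∧ ¬C)), and ¬B at every k in [0,j-1].
  j=0: (¬A U[2,3] (A ∧ ¬C)) — fails.
  j=1: (¬A U[2,3] (A ∧ ¬C)) holds; ¬B holds at every k in [0,0] → satisfied.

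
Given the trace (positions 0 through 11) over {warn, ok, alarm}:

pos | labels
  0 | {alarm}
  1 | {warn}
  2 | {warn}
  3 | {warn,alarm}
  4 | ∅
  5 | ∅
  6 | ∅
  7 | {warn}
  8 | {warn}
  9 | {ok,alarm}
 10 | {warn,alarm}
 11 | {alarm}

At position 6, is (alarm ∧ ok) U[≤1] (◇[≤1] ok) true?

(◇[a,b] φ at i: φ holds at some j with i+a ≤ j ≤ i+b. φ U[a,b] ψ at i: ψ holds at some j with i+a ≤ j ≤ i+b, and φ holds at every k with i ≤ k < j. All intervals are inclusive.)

False

Need some j in [6,7] with ◇[≤1] ok, and (alarm ∧ ok) at every k in [6,j-1].
  j=6: ◇[≤1] ok — fails (none in [6,7]).
  j=7: ◇[≤1] ok — fails (none in [7,8]).
No j in the window works → until fails.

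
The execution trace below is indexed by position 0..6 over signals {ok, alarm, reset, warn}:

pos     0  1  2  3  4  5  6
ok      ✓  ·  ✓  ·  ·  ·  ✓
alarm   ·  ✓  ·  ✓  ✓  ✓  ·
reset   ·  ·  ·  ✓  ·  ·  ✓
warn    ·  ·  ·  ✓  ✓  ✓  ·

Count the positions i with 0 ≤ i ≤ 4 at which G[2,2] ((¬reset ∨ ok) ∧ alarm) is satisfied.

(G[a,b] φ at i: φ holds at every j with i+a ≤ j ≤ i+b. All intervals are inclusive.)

Evaluate at each i in [0,4]:
  i=0: ✗ (fails at j=2)
  i=1: ✗ (fails at j=3)
  i=2: ✓ (all of [4,4])
  i=3: ✓ (all of [5,5])
  i=4: ✗ (fails at j=6)
Positions where it holds: {2, 3} → 2.

2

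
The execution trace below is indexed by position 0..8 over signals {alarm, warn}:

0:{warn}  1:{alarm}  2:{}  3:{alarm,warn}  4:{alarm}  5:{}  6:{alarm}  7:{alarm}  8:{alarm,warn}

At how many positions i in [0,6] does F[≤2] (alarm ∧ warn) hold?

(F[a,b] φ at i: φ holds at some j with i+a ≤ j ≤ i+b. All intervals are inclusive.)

Evaluate at each i in [0,6]:
  i=0: ✗ (none in [0,2])
  i=1: ✓ (witness j=3)
  i=2: ✓ (witness j=3)
  i=3: ✓ (witness j=3)
  i=4: ✗ (none in [4,6])
  i=5: ✗ (none in [5,7])
  i=6: ✓ (witness j=8)
Positions where it holds: {1, 2, 3, 6} → 4.

4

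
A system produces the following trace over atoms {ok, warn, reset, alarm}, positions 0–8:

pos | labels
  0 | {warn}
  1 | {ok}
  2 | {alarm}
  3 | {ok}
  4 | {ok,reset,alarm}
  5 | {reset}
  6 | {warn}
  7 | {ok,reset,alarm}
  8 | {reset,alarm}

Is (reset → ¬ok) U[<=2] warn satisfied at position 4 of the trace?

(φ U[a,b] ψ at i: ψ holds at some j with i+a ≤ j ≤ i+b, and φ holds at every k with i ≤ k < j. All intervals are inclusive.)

Need some j in [4,6] with warn, and (reset → ¬ok) at every k in [4,j-1].
  j=4: warn false.
  j=5: warn false.
  j=6: warn holds, but (reset → ¬ok) fails at k=4 → not this j.
No j in the window works → until fails.

Does not hold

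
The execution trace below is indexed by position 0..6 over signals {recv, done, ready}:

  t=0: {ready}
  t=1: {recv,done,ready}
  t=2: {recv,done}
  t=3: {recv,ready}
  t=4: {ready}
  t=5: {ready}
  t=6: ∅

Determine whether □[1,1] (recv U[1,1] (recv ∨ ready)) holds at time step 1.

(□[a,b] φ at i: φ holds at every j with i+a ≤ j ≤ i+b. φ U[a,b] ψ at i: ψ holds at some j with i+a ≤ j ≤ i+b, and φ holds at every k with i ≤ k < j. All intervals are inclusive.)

Check (recv U[1,1] (recv ∨ ready)) at every j in [2,2]:
  j=2: holds
All positions satisfy it → formula holds.

Holds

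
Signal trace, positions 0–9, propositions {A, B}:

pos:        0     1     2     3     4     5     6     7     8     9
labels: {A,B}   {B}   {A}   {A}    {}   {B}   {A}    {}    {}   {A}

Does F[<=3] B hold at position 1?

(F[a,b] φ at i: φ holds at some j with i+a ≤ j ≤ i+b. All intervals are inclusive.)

Yes

Check B at each j in [1,4]:
  j=1: true
  j=2: false
  j=3: false
  j=4: false
Found at j=1 → formula holds.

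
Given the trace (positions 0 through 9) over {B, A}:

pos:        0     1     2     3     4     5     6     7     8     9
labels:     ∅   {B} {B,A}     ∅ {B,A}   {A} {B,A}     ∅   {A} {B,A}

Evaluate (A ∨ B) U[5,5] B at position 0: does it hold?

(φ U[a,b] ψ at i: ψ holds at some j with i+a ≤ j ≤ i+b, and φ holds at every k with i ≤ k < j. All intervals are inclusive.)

Need some j in [5,5] with B, and (A ∨ B) at every k in [0,j-1].
  j=5: B false.
No j in the window works → until fails.

False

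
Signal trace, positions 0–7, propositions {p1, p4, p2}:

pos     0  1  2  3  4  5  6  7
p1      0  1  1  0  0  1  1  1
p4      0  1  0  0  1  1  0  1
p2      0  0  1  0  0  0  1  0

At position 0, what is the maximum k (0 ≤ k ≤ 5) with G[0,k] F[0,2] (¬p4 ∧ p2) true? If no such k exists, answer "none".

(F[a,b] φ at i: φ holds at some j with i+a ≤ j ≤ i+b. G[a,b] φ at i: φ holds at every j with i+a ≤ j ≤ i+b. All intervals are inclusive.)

2

F[0,2] (¬p4 ∧ p2) must hold from j=0 onward; find where it first fails.
  j=0: holds
  j=1: holds
  j=2: holds
  j=3: fails
Holds on [0,2], so largest k = 2.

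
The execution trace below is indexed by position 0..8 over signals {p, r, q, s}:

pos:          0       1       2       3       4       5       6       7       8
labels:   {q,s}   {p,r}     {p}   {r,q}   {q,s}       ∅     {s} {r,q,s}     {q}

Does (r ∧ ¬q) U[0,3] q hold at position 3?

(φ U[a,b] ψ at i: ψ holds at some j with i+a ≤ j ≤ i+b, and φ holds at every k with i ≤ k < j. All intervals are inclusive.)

True

Need some j in [3,6] with q, and (r ∧ ¬q) at every k in [3,j-1].
  j=3: q holds; no prefix to check → satisfied.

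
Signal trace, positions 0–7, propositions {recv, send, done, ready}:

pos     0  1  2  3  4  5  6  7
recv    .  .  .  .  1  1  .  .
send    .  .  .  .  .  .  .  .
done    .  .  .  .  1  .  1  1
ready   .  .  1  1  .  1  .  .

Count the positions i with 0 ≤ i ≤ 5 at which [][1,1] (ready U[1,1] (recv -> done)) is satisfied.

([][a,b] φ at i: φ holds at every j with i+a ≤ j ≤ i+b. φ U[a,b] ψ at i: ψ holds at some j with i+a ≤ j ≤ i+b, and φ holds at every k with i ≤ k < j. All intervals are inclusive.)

Evaluate at each i in [0,5]:
  i=0: ✗ (fails at j=1)
  i=1: ✓ (all of [2,2])
  i=2: ✓ (all of [3,3])
  i=3: ✗ (fails at j=4)
  i=4: ✓ (all of [5,5])
  i=5: ✗ (fails at j=6)
Positions where it holds: {1, 2, 4} → 3.

3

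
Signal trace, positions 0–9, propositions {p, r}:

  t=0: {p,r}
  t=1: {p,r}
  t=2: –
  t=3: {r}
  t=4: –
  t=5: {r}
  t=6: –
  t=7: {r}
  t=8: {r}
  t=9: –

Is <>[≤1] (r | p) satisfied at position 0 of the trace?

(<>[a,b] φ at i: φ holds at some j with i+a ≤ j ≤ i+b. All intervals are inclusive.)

Yes

Check (r | p) at each j in [0,1]:
  j=0: true
  j=1: true
Found at j=0 → formula holds.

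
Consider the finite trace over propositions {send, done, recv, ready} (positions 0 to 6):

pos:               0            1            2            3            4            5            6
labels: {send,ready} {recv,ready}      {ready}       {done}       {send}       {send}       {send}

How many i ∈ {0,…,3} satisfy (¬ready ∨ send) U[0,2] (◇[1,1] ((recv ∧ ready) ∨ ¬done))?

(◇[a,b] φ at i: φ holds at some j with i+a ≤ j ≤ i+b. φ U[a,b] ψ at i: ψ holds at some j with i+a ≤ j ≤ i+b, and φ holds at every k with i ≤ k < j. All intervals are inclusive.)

3

Evaluate at each i in [0,3]:
  i=0: ✓ (rhs at j=0)
  i=1: ✓ (rhs at j=1)
  i=2: ✗ (lhs fails at k=2 before rhs at j=3)
  i=3: ✓ (rhs at j=3)
Positions where it holds: {0, 1, 3} → 3.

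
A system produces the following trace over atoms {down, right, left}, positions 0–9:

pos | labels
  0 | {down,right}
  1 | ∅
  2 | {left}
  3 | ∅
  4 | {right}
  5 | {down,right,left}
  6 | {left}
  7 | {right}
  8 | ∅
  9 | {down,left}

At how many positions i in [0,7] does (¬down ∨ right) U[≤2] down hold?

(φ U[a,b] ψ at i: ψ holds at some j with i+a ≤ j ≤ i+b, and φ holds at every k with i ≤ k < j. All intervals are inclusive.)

5

Evaluate at each i in [0,7]:
  i=0: ✓ (rhs at j=0)
  i=1: ✗ (no rhs in [1,3])
  i=2: ✗ (no rhs in [2,4])
  i=3: ✓ (rhs at j=5; lhs holds on [3,4])
  i=4: ✓ (rhs at j=5; lhs holds on [4,4])
  i=5: ✓ (rhs at j=5)
  i=6: ✗ (no rhs in [6,8])
  i=7: ✓ (rhs at j=9; lhs holds on [7,8])
Positions where it holds: {0, 3, 4, 5, 7} → 5.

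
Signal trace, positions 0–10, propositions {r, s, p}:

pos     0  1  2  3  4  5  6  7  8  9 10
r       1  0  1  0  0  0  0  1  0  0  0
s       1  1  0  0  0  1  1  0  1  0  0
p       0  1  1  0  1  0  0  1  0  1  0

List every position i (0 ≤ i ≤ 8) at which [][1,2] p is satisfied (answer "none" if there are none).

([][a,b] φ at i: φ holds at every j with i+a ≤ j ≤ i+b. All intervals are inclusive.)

Evaluate at each i in [0,8]:
  i=0: ✓ (all of [1,2])
  i=1: ✗ (fails at j=3)
  i=2: ✗ (fails at j=3)
  i=3: ✗ (fails at j=5)
  i=4: ✗ (fails at j=5)
  i=5: ✗ (fails at j=6)
  i=6: ✗ (fails at j=8)
  i=7: ✗ (fails at j=8)
  i=8: ✗ (fails at j=10)

0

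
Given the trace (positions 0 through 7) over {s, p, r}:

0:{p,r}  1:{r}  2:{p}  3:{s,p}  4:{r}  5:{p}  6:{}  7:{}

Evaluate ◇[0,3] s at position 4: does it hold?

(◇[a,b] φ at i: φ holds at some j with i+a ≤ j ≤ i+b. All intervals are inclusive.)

False

Check s at each j in [4,7]:
  j=4: false
  j=5: false
  j=6: false
  j=7: false
No position in the window satisfies it → formula fails.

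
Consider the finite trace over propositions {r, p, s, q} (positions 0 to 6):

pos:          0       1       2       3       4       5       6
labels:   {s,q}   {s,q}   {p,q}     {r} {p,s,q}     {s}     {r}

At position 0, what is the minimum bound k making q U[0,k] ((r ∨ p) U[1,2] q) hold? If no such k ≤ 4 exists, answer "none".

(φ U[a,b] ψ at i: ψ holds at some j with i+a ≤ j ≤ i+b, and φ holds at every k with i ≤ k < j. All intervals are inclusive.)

2

Need earliest j ≥ 0 with ((r ∨ p) U[1,2] q), and q at every k in [0,j-1].
  j=0: rhs fails.
  j=1: rhs fails.
  j=2: rhs holds; lhs holds on [0,1]. k = 2.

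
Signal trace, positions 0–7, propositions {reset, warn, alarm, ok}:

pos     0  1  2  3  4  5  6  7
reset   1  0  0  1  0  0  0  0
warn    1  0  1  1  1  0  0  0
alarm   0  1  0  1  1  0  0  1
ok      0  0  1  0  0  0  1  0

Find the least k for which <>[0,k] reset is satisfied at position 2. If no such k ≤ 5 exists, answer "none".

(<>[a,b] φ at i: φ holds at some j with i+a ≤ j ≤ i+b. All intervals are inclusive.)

1

Scan j = 2,3,… for reset:
  j=2: fails
  j=3: holds
First hit at j=3, so smallest k = 3-2 = 1.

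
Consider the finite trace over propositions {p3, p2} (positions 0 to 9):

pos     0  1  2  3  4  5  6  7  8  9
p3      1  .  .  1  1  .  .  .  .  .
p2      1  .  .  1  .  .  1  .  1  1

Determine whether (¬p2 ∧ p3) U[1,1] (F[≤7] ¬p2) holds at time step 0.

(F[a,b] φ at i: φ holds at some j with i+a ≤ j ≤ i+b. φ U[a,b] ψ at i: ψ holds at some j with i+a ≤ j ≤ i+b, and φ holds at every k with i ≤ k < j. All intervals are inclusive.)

Need some j in [1,1] with F[≤7] ¬p2, and (¬p2 ∧ p3) at every k in [0,j-1].
  j=1: F[≤7] ¬p2 holds, but (¬p2 ∧ p3) fails at k=0 → not this j.
No j in the window works → until fails.

No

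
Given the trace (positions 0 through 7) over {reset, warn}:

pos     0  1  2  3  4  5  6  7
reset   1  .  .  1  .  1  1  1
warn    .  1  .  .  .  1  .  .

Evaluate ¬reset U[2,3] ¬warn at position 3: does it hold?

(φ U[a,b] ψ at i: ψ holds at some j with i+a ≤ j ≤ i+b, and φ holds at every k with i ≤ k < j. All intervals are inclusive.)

False

Need some j in [5,6] with ¬warn, and ¬reset at every k in [3,j-1].
  j=5: ¬warn false.
  j=6: ¬warn holds, but ¬reset fails at k=3 → not this j.
No j in the window works → until fails.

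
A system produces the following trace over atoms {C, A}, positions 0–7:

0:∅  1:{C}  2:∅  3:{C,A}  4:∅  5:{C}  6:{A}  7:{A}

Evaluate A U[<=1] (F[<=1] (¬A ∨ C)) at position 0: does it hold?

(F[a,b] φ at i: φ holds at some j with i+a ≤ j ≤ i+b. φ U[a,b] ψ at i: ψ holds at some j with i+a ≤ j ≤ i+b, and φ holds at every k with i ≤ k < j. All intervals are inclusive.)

Need some j in [0,1] with F[<=1] (¬A ∨ C), and A at every k in [0,j-1].
  j=0: F[<=1] (¬A ∨ C) holds; no prefix to check → satisfied.

Holds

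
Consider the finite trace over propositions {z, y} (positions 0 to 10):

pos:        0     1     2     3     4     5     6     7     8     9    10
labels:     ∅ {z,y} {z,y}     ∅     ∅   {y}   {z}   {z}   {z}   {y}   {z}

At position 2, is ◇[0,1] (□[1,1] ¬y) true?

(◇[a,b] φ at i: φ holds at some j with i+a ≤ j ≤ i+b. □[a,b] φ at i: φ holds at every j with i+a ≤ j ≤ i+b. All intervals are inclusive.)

Check □[1,1] ¬y at each j in [2,3]:
  j=2: holds on [3,3]
  j=3: holds on [4,4]
Found at j=2 → formula holds.

Holds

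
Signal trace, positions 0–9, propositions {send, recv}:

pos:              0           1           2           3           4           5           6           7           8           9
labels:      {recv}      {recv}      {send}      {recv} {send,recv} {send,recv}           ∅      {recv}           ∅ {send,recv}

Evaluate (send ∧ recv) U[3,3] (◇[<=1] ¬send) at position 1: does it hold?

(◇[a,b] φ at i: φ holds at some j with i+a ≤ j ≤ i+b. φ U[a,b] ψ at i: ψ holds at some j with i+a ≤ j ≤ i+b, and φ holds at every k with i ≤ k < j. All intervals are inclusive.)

False

Need some j in [4,4] with ◇[<=1] ¬send, and (send ∧ recv) at every k in [1,j-1].
  j=4: ◇[<=1] ¬send — fails (none in [4,5]).
No j in the window works → until fails.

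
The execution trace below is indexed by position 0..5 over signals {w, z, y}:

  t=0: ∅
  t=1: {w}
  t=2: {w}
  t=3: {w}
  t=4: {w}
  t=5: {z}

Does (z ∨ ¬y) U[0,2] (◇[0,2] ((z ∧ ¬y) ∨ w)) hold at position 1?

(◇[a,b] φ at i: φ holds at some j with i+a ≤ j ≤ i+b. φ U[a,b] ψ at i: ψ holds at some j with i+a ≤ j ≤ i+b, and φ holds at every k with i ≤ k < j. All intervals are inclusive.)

Need some j in [1,3] with ◇[0,2] ((z ∧ ¬y) ∨ w), and (z ∨ ¬y) at every k in [1,j-1].
  j=1: ◇[0,2] ((z ∧ ¬y) ∨ w) holds; no prefix to check → satisfied.

True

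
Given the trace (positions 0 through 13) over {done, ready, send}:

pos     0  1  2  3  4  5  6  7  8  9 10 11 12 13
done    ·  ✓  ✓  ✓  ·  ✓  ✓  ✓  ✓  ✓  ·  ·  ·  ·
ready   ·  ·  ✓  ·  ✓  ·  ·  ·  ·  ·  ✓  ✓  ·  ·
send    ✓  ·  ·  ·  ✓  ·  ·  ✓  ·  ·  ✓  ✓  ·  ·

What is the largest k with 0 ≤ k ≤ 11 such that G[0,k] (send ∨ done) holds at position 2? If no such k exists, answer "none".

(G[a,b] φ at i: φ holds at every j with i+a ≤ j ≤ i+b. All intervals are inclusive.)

9

(send ∨ done) must hold from j=2 onward; find where it first fails.
  j=2: holds
  j=3: holds
  j=4: holds
  j=5: holds
  j=6: holds
  j=7: holds
  j=8: holds
  j=9: holds
  j=10: holds
  j=11: holds
  j=12: fails
Holds on [2,11], so largest k = 9.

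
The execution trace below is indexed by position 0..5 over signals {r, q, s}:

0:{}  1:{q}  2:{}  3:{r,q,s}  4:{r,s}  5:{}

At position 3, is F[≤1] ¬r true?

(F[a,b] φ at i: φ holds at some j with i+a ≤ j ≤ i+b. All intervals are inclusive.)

Does not hold

Check ¬r at each j in [3,4]:
  j=3: false
  j=4: false
No position in the window satisfies it → formula fails.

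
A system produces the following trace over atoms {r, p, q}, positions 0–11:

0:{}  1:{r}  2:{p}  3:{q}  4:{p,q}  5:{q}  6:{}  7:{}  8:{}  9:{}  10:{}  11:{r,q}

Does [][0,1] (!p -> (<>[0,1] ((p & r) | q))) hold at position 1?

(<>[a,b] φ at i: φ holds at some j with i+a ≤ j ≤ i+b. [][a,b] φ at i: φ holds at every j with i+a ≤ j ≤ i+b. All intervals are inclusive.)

Check (!p -> (<>[0,1] ((p & r) | q))) at every j in [1,2]:
  j=1: antecedent true; consequent fails (none in [1,2]) → ✗
  j=2: antecedent false → ✓
Fails at j=1 → formula fails.

False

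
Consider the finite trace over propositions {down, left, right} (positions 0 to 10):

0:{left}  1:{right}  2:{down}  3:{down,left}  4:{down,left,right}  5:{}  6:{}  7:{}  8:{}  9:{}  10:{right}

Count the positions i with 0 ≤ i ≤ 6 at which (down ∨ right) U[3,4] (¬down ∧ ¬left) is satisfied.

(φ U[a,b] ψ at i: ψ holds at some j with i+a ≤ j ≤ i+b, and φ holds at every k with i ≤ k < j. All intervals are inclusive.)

Evaluate at each i in [0,6]:
  i=0: ✗ (no rhs in [3,4])
  i=1: ✓ (rhs at j=5; lhs holds on [1,4])
  i=2: ✓ (rhs at j=5; lhs holds on [2,4])
  i=3: ✗ (lhs fails at k=5 before rhs at j=6)
  i=4: ✗ (lhs fails at k=5 before rhs at j=7)
  i=5: ✗ (lhs fails at k=5 before rhs at j=8)
  i=6: ✗ (lhs fails at k=6 before rhs at j=9)
Positions where it holds: {1, 2} → 2.

2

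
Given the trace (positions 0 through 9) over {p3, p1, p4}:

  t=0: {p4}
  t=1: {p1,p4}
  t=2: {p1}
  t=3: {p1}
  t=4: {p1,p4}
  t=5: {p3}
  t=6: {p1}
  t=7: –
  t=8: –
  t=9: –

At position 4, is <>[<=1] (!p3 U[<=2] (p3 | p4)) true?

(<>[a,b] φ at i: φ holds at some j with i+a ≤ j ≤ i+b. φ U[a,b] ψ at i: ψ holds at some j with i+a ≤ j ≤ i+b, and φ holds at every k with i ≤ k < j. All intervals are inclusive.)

Yes

Check (!p3 U[<=2] (p3 | p4)) at each j in [4,5]:
  j=4: holds
  j=5: holds
Found at j=4 → formula holds.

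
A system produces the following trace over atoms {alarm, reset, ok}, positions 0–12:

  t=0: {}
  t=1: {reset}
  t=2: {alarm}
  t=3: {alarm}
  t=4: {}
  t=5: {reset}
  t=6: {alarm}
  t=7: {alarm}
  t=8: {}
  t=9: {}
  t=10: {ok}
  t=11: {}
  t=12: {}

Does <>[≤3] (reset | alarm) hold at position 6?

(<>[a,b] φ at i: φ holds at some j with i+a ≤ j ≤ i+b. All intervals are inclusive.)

Yes

Check (reset | alarm) at each j in [6,9]:
  j=6: true
  j=7: true
  j=8: false
  j=9: false
Found at j=6 → formula holds.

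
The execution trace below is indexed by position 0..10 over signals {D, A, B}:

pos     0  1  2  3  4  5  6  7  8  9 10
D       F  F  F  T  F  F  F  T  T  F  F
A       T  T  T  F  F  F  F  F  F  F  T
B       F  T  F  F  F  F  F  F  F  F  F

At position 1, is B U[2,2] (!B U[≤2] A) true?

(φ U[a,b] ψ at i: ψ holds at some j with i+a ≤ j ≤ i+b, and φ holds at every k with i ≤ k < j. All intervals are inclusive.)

False

Need some j in [3,3] with (!B U[≤2] A), and B at every k in [1,j-1].
  j=3: (!B U[≤2] A) — fails.
No j in the window works → until fails.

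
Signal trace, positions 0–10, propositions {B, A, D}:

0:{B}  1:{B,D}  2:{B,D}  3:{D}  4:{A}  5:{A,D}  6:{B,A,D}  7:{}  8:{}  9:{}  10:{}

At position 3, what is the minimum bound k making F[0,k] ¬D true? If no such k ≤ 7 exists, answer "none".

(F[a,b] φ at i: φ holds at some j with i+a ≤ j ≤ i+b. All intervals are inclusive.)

Scan j = 3,4,… for ¬D:
  j=3: fails
  j=4: holds
First hit at j=4, so smallest k = 4-3 = 1.

1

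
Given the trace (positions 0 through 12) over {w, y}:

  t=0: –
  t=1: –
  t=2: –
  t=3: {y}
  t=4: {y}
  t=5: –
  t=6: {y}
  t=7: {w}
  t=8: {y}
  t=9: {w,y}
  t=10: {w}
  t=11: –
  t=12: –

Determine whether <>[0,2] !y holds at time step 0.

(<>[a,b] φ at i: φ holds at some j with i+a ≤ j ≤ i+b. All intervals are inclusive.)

Check !y at each j in [0,2]:
  j=0: true
  j=1: true
  j=2: true
Found at j=0 → formula holds.

True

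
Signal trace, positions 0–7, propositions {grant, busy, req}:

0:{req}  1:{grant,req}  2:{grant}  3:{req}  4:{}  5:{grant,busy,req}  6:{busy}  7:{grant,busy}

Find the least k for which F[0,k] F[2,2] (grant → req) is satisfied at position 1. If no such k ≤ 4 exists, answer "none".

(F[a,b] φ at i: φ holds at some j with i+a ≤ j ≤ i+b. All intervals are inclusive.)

0

Scan j = 1,2,… for F[2,2] (grant → req):
  j=1: holds
First hit at j=1, so smallest k = 1-1 = 0.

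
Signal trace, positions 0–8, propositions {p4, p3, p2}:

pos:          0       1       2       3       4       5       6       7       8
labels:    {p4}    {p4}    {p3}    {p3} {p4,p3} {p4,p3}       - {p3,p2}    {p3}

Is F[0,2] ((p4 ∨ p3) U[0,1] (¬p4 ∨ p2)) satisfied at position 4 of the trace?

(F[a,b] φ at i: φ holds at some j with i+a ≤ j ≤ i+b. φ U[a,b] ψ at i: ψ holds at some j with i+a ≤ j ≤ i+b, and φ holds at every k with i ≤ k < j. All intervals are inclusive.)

Yes

Check ((p4 ∨ p3) U[0,1] (¬p4 ∨ p2)) at each j in [4,6]:
  j=4: fails
  j=5: holds
  j=6: holds
Found at j=5 → formula holds.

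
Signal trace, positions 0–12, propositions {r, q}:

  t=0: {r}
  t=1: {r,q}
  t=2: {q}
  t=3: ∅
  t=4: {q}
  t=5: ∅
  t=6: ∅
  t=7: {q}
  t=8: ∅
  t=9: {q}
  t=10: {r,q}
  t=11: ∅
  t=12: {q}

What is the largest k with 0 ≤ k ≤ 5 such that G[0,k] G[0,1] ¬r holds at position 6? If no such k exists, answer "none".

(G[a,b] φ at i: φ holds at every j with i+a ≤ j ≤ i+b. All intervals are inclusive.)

G[0,1] ¬r must hold from j=6 onward; find where it first fails.
  j=6: holds
  j=7: holds
  j=8: holds
  j=9: fails
Holds on [6,8], so largest k = 2.

2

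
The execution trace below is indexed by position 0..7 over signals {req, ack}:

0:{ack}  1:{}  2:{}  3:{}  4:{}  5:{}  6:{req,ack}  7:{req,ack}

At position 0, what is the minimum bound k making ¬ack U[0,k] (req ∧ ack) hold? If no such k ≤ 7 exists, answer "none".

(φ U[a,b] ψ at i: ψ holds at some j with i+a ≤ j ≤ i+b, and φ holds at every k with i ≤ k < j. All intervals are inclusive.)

Need earliest j ≥ 0 with (req ∧ ack), and ¬ack at every k in [0,j-1].
  j=0: rhs fails.
  j=1: rhs fails.
  j=2: rhs fails.
  j=3: rhs fails.
  j=4: rhs fails.
  j=5: rhs fails.
  j=6: rhs holds but lhs fails at k=0.
  j=7: rhs holds but lhs fails at k=0.
No witness within the range → none.

none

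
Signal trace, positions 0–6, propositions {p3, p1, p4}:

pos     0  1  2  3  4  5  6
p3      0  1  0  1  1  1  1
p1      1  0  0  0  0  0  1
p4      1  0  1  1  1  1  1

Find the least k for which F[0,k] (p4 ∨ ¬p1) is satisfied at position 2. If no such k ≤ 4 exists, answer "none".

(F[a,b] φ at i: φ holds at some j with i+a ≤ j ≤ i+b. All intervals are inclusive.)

Scan j = 2,3,… for (p4 ∨ ¬p1):
  j=2: holds
First hit at j=2, so smallest k = 2-2 = 0.

0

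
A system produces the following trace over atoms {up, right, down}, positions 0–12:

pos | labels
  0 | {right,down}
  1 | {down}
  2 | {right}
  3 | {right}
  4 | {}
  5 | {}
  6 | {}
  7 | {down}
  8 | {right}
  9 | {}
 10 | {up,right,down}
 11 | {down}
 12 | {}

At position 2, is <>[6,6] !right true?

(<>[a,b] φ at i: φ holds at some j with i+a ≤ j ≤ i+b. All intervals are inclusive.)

No

Check !right at each j in [8,8]:
  j=8: false
No position in the window satisfies it → formula fails.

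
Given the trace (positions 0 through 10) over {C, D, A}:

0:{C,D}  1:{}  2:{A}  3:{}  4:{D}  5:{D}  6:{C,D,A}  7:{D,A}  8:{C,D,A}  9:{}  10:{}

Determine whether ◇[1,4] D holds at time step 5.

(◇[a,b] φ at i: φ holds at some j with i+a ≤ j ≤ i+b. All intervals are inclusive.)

Check D at each j in [6,9]:
  j=6: true
  j=7: true
  j=8: true
  j=9: false
Found at j=6 → formula holds.

True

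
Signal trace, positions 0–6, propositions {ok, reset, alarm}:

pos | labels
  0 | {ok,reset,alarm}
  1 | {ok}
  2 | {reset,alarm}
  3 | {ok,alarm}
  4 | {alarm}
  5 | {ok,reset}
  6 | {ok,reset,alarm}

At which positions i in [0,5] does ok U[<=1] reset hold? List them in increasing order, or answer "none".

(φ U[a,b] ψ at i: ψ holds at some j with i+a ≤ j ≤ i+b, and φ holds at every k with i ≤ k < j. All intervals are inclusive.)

0, 1, 2, 5

Evaluate at each i in [0,5]:
  i=0: ✓ (rhs at j=0)
  i=1: ✓ (rhs at j=2; lhs holds on [1,1])
  i=2: ✓ (rhs at j=2)
  i=3: ✗ (no rhs in [3,4])
  i=4: ✗ (lhs fails at k=4 before rhs at j=5)
  i=5: ✓ (rhs at j=5)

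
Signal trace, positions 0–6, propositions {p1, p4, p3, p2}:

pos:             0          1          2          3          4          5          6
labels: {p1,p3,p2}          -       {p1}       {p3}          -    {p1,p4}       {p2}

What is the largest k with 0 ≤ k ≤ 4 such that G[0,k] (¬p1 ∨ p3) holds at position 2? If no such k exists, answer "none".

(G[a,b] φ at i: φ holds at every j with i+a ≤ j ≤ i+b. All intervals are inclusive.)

(¬p1 ∨ p3) must hold from j=2 onward; find where it first fails.
  j=2: fails → no k works.

none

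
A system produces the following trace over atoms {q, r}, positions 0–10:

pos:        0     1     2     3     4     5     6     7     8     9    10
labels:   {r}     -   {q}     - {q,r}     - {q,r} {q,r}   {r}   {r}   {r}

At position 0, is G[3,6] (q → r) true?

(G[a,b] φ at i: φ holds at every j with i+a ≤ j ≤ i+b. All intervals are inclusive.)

Yes

Check (q → r) at every j in [3,6]:
  j=3: antecedent false → ✓
  j=4: antecedent true; consequent true → ✓
  j=5: antecedent false → ✓
  j=6: antecedent true; consequent true → ✓
All positions satisfy it → formula holds.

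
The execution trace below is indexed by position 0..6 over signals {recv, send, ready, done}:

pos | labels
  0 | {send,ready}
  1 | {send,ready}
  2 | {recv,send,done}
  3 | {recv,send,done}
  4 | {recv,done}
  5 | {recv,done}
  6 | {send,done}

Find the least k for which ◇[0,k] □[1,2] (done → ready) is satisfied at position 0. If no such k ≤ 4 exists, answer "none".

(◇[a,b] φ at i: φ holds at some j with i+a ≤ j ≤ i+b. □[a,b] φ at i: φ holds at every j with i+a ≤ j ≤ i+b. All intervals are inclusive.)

none

Scan j = 0,1,… for □[1,2] (done → ready):
  j=0: fails
  j=1: fails
  j=2: fails
  j=3: fails
  j=4: fails
No j in [0,4] satisfies it → none.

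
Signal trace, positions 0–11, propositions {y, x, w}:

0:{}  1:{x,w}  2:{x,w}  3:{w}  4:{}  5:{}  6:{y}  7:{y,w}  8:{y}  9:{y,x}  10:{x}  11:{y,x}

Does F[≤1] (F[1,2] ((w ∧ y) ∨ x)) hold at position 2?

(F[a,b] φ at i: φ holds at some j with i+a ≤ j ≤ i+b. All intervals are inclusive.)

Check F[1,2] ((w ∧ y) ∨ x) at each j in [2,3]:
  j=2: fails (none in [3,4])
  j=3: fails (none in [4,5])
No position in the window satisfies it → formula fails.

Does not hold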